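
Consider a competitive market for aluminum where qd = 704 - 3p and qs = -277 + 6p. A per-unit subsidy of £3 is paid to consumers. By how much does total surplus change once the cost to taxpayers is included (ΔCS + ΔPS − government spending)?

Net change in total surplus = -£9

Pre-subsidy: 704 - 3p = -277 + 6p gives p* = 109, q* = 377.
With the rebate, buyers effectively pay pb = ps − 3, where ps is the price sellers receive.
Demand in terms of ps becomes qd = 704 − 3(ps − 3) = 713 - 3ps. Setting this equal to supply: 713 - 3ps = -277 + 6ps, so ps = 110.
Buyers pay pb = 110 − 3 = 107; q' = -277 + 6·110 = 383.
ΔCS = ½(377 + 383)(109 − 107) = 760; ΔPS = ½(377 + 383)(110 − 109) = 380.
Government spending = 3 × 383 = 1149.
Net change = 760 + 380 − 1149 = -9. The loss equals the DWL triangle ½·3·6.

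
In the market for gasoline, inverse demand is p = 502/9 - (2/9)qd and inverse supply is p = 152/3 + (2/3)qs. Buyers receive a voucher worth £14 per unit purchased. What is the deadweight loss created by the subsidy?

Pre-subsidy: 502/9 - (2/9)q = 152/3 + (2/3)q gives q* = 5.75 and p* = 54.5.
With the rebate, buyers effectively pay pb = ps − 14, where ps is the price sellers receive.
On the curves, pb = 502/9 - (2/9)q and ps = 152/3 + (2/3)q; the wedge ps − pb = 14 gives 152/3 + (2/3)q − (502/9 - (2/9)q) = 14, so q' = 21.5.
Then pb = 502/9 − (2/9)·21.5 = 51 and ps = 152/3 + (2/3)·21.5 = 65.
The subsidy expands output by 21.5 − 5.75 = 15.75 past the efficient level; on those units the gap between marginal cost and willingness to pay runs from 0 up to 14.
DWL = ½ × 14 × 15.75 = 110.25.

Deadweight loss = £110.25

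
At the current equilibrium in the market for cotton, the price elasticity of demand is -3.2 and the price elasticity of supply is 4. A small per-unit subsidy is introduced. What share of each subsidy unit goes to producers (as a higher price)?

Producer share = 4/9

For a small subsidy around the equilibrium, the benefit split depends on the relative slopes, which at a point are proportional to the elasticities.
Buyer share = εs/(εs + |εd|) = 4/(4 + 3.2) = 5/9; seller share = |εd|/(εs + |εd|) = 4/9.
So producers capture 4/9 of the subsidy.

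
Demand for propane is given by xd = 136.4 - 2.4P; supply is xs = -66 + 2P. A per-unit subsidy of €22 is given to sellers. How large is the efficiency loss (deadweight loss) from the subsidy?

Deadweight loss = €264

Pre-subsidy: 136.4 - 2.4P = -66 + 2P gives P* = 46, x* = 26.
With the subsidy, sellers receive Ps = Pb + 22 for each unit, where Pb is the price buyers pay.
Supply in terms of Pb becomes xs = -66 + 2(Pb + 22) = -22 + 2Pb. Setting this equal to demand: 136.4 - 2.4Pb = -22 + 2Pb, so Pb = 36.
Sellers receive Ps = 36 + 22 = 58; x' = 136.4 − 2.4·36 = 50.
The subsidy expands output by 50 − 26 = 24 past the efficient level; on those units the gap between marginal cost and willingness to pay runs from 0 up to 22.
DWL = ½ × 22 × 24 = 264.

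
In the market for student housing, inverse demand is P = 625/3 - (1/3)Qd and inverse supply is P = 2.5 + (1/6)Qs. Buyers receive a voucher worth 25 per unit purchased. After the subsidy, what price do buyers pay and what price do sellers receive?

Buyers pay 490/9; sellers receive 715/9

Pre-subsidy: 625/3 - (1/3)Q = 2.5 + (1/6)Q gives Q* = 1235/3 and P* = 640/9.
With the rebate, buyers effectively pay Pb = Ps − 25, where Ps is the price sellers receive.
On the curves, Pb = 625/3 - (1/3)Q and Ps = 2.5 + (1/6)Q; the wedge Ps − Pb = 25 gives 2.5 + (1/6)Q − (625/3 - (1/3)Q) = 25, so Q' = 1385/3.
Then Pb = 625/3 − (1/3)·(1385/3) = 490/9 and Ps = 2.5 + (1/6)·(1385/3) = 715/9.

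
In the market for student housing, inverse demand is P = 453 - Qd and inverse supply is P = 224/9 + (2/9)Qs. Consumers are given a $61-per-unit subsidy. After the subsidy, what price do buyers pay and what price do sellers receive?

Pre-subsidy: 453 - Q = 224/9 + (2/9)Q gives Q* = 3853/11 and P* = 1130/11.
With the rebate, buyers effectively pay Pb = Ps − 61, where Ps is the price sellers receive.
On the curves, Pb = 453 - Q and Ps = 224/9 + (2/9)Q; the wedge Ps − Pb = 61 gives 224/9 + (2/9)Q − (453 - Q) = 61, so Q' = 4402/11.
Then Pb = 453 − 1·(4402/11) = 581/11 and Ps = 224/9 + (2/9)·(4402/11) = 1252/11.

Buyers pay 581/11; sellers receive 1252/11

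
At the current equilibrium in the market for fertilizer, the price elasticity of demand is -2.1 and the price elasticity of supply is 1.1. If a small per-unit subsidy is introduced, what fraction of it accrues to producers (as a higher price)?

For a small subsidy around the equilibrium, the benefit split depends on the relative slopes, which at a point are proportional to the elasticities.
Buyer share = εs/(εs + |εd|) = 1.1/(1.1 + 2.1) = 0.34375; seller share = |εd|/(εs + |εd|) = 0.65625.
So producers capture 0.65625 of the subsidy.

Producer share = 0.65625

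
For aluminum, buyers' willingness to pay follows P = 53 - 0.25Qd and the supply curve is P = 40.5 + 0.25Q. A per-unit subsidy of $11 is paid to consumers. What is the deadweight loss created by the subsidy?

Pre-subsidy: 53 - 0.25Q = 40.5 + 0.25Q gives Q* = 25 and P* = 46.75.
With the rebate, buyers effectively pay Pb = Ps − 11, where Ps is the price sellers receive.
On the curves, Pb = 53 - 0.25Q and Ps = 40.5 + 0.25Q; the wedge Ps − Pb = 11 gives 40.5 + 0.25Q − (53 - 0.25Q) = 11, so Q' = 47.
Then Pb = 53 − 0.25·47 = 41.25 and Ps = 40.5 + 0.25·47 = 52.25.
The subsidy expands output by 47 − 25 = 22 past the efficient level; on those units the gap between marginal cost and willingness to pay runs from 0 up to 11.
DWL = ½ × 11 × 22 = 121.

Deadweight loss = $121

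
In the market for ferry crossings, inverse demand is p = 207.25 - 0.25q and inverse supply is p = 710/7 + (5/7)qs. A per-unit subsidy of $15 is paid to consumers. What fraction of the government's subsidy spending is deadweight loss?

Pre-subsidy: 207.25 - 0.25q = 710/7 + (5/7)q gives q* = 2963/27 and p* = 4855/27.
With the rebate, buyers effectively pay pb = ps − 15, where ps is the price sellers receive.
On the curves, pb = 207.25 - 0.25q and ps = 710/7 + (5/7)q; the wedge ps − pb = 15 gives 710/7 + (5/7)q − (207.25 - 0.25q) = 15, so q' = 3383/27.
Then pb = 207.25 − 0.25·(3383/27) = 4750/27 and ps = 710/7 + (5/7)·(3383/27) = 5155/27.
ΔCS = ½(2963/27 + 3383/27)(4855/27 − 4750/27) = 111055/243; ΔPS = ½(2963/27 + 3383/27)(5155/27 − 4855/27) = 317300/243.
Government spending = 15 × 3383/27 = 16915/9.
DWL = ½ × 15 × (3383/27 − 2963/27) = 350/3; fraction = (350/3) / (16915/9) = 210/3383.

DWL / government spending = 210/3383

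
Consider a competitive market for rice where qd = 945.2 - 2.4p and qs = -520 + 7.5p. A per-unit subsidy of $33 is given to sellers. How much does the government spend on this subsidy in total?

Pre-subsidy: 945.2 - 2.4p = -520 + 7.5p gives p* = 148, q* = 590.
With the subsidy, sellers receive ps = pb + 33 for each unit, where pb is the price buyers pay.
Supply in terms of pb becomes qs = -520 + 7.5(pb + 33) = -272.5 + 7.5pb. Setting this equal to demand: 945.2 - 2.4pb = -272.5 + 7.5pb, so pb = 123.
Sellers receive ps = 123 + 33 = 156; q' = 945.2 − 2.4·123 = 650.
Government outlay = subsidy × quantity = 33 × 650 = 21450.

Government cost = $21450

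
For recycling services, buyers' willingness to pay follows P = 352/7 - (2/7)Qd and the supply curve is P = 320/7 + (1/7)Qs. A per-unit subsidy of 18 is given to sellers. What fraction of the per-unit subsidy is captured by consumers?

Consumer share = 2/3

Pre-subsidy: 352/7 - (2/7)Q = 320/7 + (1/7)Q gives Q* = 32/3 and P* = 992/21.
With the subsidy, sellers receive Ps = Pb + 18 for each unit, where Pb is the price buyers pay.
On the curves, Pb = 352/7 - (2/7)Q and Ps = 320/7 + (1/7)Q; the wedge Ps − Pb = 18 gives 320/7 + (1/7)Q − (352/7 - (2/7)Q) = 18, so Q' = 158/3.
Then Pb = 352/7 − (2/7)·(158/3) = 740/21 and Ps = 320/7 + (1/7)·(158/3) = 1118/21.
Buyers' price falls by P* − Pb = 992/21 − 740/21 = 12; sellers' price rises by Ps − P* = 1118/21 − 992/21 = 6.
So consumers capture 12/18 = 2/3 of each unit of subsidy.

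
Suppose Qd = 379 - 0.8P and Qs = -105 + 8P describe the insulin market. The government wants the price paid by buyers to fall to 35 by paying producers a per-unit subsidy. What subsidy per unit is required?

At a buyer price of 35, quantity demanded is 379 − 0.8·35 = 351.
Sellers supply 351 only when they receive Ps with -105 + 8·Ps = 351, i.e. Ps = 57.
s = Ps − Pb = 57 − 35 = 22.

Required subsidy s = 22 per unit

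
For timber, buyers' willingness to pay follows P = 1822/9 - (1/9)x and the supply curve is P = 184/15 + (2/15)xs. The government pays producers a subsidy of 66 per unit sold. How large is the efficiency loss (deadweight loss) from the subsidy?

Deadweight loss = 8910

Pre-subsidy: 1822/9 - (1/9)x = 184/15 + (2/15)x gives x* = 778 and P* = 116.
With the subsidy, sellers receive Ps = Pb + 66 for each unit, where Pb is the price buyers pay.
On the curves, Pb = 1822/9 - (1/9)x and Ps = 184/15 + (2/15)x; the wedge Ps − Pb = 66 gives 184/15 + (2/15)x − (1822/9 - (1/9)x) = 66, so x' = 1048.
Then Pb = 1822/9 − (1/9)·1048 = 86 and Ps = 184/15 + (2/15)·1048 = 152.
The subsidy expands output by 1048 − 778 = 270 past the efficient level; on those units the gap between marginal cost and willingness to pay runs from 0 up to 66.
DWL = ½ × 66 × 270 = 8910.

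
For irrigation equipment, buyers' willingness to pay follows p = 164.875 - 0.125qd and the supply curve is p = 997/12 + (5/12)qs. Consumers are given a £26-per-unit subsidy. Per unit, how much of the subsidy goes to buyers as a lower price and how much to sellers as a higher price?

Pre-subsidy: 164.875 - 0.125q = 997/12 + (5/12)q gives q* = 151 and p* = 146.
With the rebate, buyers effectively pay pb = ps − 26, where ps is the price sellers receive.
On the curves, pb = 164.875 - 0.125q and ps = 997/12 + (5/12)q; the wedge ps − pb = 26 gives 997/12 + (5/12)q − (164.875 - 0.125q) = 26, so q' = 199.
Then pb = 164.875 − 0.125·199 = 140 and ps = 997/12 + (5/12)·199 = 166.
Buyers' price falls by p* − pb = 146 − 140 = 6; sellers' price rises by ps − p* = 166 − 146 = 20.

Buyers gain £6 per unit; sellers gain £20 per unit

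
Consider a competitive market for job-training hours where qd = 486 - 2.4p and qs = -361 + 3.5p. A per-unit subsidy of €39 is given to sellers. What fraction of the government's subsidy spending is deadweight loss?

Pre-subsidy: 486 - 2.4p = -361 + 3.5p gives p* = 8470/59, q* = 8346/59.
With the subsidy, sellers receive ps = pb + 39 for each unit, where pb is the price buyers pay.
Supply in terms of pb becomes qs = -361 + 3.5(pb + 39) = -224.5 + 3.5pb. Setting this equal to demand: 486 - 2.4pb = -224.5 + 3.5pb, so pb = 7105/59.
Sellers receive ps = 7105/59 + 39 = 9406/59; q' = 486 − 2.4·(7105/59) = 11622/59.
ΔCS = ½(8346/59 + 11622/59)(8470/59 − 7105/59) = 13628160/3481; ΔPS = ½(8346/59 + 11622/59)(9406/59 − 8470/59) = 9345024/3481.
Government spending = 39 × 11622/59 = 453258/59.
DWL = ½ × 39 × (11622/59 − 8346/59) = 63882/59; fraction = (63882/59) / (453258/59) = 21/149.

DWL / government spending = 21/149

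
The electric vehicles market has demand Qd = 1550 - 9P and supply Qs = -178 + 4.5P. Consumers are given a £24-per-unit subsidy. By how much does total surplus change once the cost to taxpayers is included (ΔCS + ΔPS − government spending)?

Net change in total surplus = -£864

Pre-subsidy: 1550 - 9P = -178 + 4.5P gives P* = 128, Q* = 398.
With the rebate, buyers effectively pay Pb = Ps − 24, where Ps is the price sellers receive.
Demand in terms of Ps becomes Qd = 1550 − 9(Ps − 24) = 1766 - 9Ps. Setting this equal to supply: 1766 - 9Ps = -178 + 4.5Ps, so Ps = 144.
Buyers pay Pb = 144 − 24 = 120; Q' = -178 + 4.5·144 = 470.
ΔCS = ½(398 + 470)(128 − 120) = 3472; ΔPS = ½(398 + 470)(144 − 128) = 6944.
Government spending = 24 × 470 = 11280.
Net change = 3472 + 6944 − 11280 = -864. The loss equals the DWL triangle ½·24·72.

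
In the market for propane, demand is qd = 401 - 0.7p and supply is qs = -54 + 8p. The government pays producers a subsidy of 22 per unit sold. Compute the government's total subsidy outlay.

Government cost = 241516/29

Pre-subsidy: 401 - 0.7p = -54 + 8p gives p* = 4550/87, q* = 31702/87.
With the subsidy, sellers receive ps = pb + 22 for each unit, where pb is the price buyers pay.
Supply in terms of pb becomes qs = -54 + 8(pb + 22) = 122 + 8pb. Setting this equal to demand: 401 - 0.7pb = 122 + 8pb, so pb = 930/29.
Sellers receive ps = 930/29 + 22 = 1568/29; q' = 401 − 0.7·(930/29) = 10978/29.
Government outlay = subsidy × quantity = 22 × 10978/29 = 241516/29.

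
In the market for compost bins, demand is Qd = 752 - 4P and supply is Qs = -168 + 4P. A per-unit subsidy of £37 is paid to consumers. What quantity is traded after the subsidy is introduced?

Q' = 366

Pre-subsidy: 752 - 4P = -168 + 4P gives P* = 115, Q* = 292.
With the rebate, buyers effectively pay Pb = Ps − 37, where Ps is the price sellers receive.
Demand in terms of Ps becomes Qd = 752 − 4(Ps − 37) = 900 - 4Ps. Setting this equal to supply: 900 - 4Ps = -168 + 4Ps, so Ps = 133.5.
Buyers pay Pb = 133.5 − 37 = 96.5; Q' = -168 + 4·133.5 = 366.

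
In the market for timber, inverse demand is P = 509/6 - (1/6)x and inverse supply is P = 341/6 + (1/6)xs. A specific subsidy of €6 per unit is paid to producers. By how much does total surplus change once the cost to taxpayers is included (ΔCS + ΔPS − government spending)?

Net change in total surplus = -€54

Pre-subsidy: 509/6 - (1/6)x = 341/6 + (1/6)x gives x* = 84 and P* = 425/6.
With the subsidy, sellers receive Ps = Pb + 6 for each unit, where Pb is the price buyers pay.
On the curves, Pb = 509/6 - (1/6)x and Ps = 341/6 + (1/6)x; the wedge Ps − Pb = 6 gives 341/6 + (1/6)x − (509/6 - (1/6)x) = 6, so x' = 102.
Then Pb = 509/6 − (1/6)·102 = 407/6 and Ps = 341/6 + (1/6)·102 = 443/6.
ΔCS = ½(84 + 102)(425/6 − 407/6) = 279; ΔPS = ½(84 + 102)(443/6 − 425/6) = 279.
Government spending = 6 × 102 = 612.
Net change = 279 + 279 − 612 = -54. The loss equals the DWL triangle ½·6·18.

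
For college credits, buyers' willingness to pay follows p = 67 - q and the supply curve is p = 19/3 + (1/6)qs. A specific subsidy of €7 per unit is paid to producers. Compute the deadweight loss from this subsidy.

Pre-subsidy: 67 - q = 19/3 + (1/6)q gives q* = 52 and p* = 15.
With the subsidy, sellers receive ps = pb + 7 for each unit, where pb is the price buyers pay.
On the curves, pb = 67 - q and ps = 19/3 + (1/6)q; the wedge ps − pb = 7 gives 19/3 + (1/6)q − (67 - q) = 7, so q' = 58.
Then pb = 67 − 1·58 = 9 and ps = 19/3 + (1/6)·58 = 16.
The subsidy expands output by 58 − 52 = 6 past the efficient level; on those units the gap between marginal cost and willingness to pay runs from 0 up to 7.
DWL = ½ × 7 × 6 = 21.

Deadweight loss = €21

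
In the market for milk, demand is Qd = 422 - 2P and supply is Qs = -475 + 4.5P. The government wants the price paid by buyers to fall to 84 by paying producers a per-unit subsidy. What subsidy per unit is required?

At a buyer price of 84, quantity demanded is 422 − 2·84 = 254.
Sellers supply 254 only when they receive Ps with -475 + 4.5·Ps = 254, i.e. Ps = 162.
s = Ps − Pb = 162 − 84 = 78.

Required subsidy s = 78 per unit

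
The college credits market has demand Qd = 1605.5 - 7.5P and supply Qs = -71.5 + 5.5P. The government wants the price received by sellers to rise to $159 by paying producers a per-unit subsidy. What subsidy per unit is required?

Required subsidy s = $52 per unit

At a seller price of 159, quantity supplied is -71.5 + 5.5·159 = 803.
Buyers absorb 803 only when they pay Pb with 1605.5 − 7.5·Pb = 803, i.e. Pb = 107.
s = Ps − Pb = 159 − 107 = 52.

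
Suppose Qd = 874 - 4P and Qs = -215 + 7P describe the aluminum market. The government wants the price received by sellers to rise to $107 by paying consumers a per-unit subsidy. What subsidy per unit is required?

At a seller price of 107, quantity supplied is -215 + 7·107 = 534.
Buyers absorb 534 only when they pay Pb with 874 − 4·Pb = 534, i.e. Pb = 85.
s = Ps − Pb = 107 − 85 = 22.

Required subsidy s = $22 per unit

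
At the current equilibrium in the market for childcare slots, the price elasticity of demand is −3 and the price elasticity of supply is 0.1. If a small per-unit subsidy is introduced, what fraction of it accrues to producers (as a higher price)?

Producer share = 30/31

For a small subsidy around the equilibrium, the benefit split depends on the relative slopes, which at a point are proportional to the elasticities.
Buyer share = εs/(εs + |εd|) = 0.1/(0.1 + 3) = 1/31; seller share = |εd|/(εs + |εd|) = 30/31.
So producers capture 30/31 of the subsidy.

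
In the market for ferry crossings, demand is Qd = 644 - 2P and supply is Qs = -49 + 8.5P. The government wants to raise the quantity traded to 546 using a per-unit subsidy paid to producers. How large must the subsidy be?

At Q = 546, invert demand for the buyer price: Pb = (644 − 546)/2 = 49; invert supply for the seller price: Ps = (546 − (-49))/8.5 = 70.
The subsidy must fill the gap: s = Ps − Pb = 70 − 49 = 21.

Required subsidy s = 21 per unit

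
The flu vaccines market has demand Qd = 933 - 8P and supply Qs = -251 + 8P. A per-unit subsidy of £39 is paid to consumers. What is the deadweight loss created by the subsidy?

Deadweight loss = £3042

Pre-subsidy: 933 - 8P = -251 + 8P gives P* = 74, Q* = 341.
With the rebate, buyers effectively pay Pb = Ps − 39, where Ps is the price sellers receive.
Demand in terms of Ps becomes Qd = 933 − 8(Ps − 39) = 1245 - 8Ps. Setting this equal to supply: 1245 - 8Ps = -251 + 8Ps, so Ps = 93.5.
Buyers pay Pb = 93.5 − 39 = 54.5; Q' = -251 + 8·93.5 = 497.
The subsidy expands output by 497 − 341 = 156 past the efficient level; on those units the gap between marginal cost and willingness to pay runs from 0 up to 39.
DWL = ½ × 39 × 156 = 3042.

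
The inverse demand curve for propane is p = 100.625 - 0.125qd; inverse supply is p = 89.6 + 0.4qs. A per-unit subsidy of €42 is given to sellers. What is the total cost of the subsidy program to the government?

Pre-subsidy: 100.625 - 0.125q = 89.6 + 0.4q gives q* = 21 and p* = 98.
With the subsidy, sellers receive ps = pb + 42 for each unit, where pb is the price buyers pay.
On the curves, pb = 100.625 - 0.125q and ps = 89.6 + 0.4q; the wedge ps − pb = 42 gives 89.6 + 0.4q − (100.625 - 0.125q) = 42, so q' = 101.
Then pb = 100.625 − 0.125·101 = 88 and ps = 89.6 + 0.4·101 = 130.
Government outlay = subsidy × quantity = 42 × 101 = 4242.

Government cost = €4242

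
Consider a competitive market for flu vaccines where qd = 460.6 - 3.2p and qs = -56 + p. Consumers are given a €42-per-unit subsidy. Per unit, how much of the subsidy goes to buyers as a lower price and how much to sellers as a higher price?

Buyers gain €10 per unit; sellers gain €32 per unit

Pre-subsidy: 460.6 - 3.2p = -56 + p gives p* = 123, q* = 67.
With the rebate, buyers effectively pay pb = ps − 42, where ps is the price sellers receive.
Demand in terms of ps becomes qd = 460.6 − 3.2(ps − 42) = 595 - 3.2ps. Setting this equal to supply: 595 - 3.2ps = -56 + ps, so ps = 155.
Buyers pay pb = 155 − 42 = 113; q' = -56 + 1·155 = 99.
Buyers' price falls by p* − pb = 123 − 113 = 10; sellers' price rises by ps − p* = 155 − 123 = 32.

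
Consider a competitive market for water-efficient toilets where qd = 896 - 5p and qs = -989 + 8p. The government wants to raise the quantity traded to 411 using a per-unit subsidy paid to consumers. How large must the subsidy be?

Required subsidy s = 78 per unit

At q = 411, invert demand for the buyer price: pb = (896 − 411)/5 = 97; invert supply for the seller price: ps = (411 − (-989))/8 = 175.
The subsidy must fill the gap: s = ps − pb = 175 − 97 = 78.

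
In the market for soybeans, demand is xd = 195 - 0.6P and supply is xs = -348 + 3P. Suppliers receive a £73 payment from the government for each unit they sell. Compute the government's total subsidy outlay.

Government cost = £10293

Pre-subsidy: 195 - 0.6P = -348 + 3P gives P* = 905/6, x* = 104.5.
With the subsidy, sellers receive Ps = Pb + 73 for each unit, where Pb is the price buyers pay.
Supply in terms of Pb becomes xs = -348 + 3(Pb + 73) = -129 + 3Pb. Setting this equal to demand: 195 - 0.6Pb = -129 + 3Pb, so Pb = 90.
Sellers receive Ps = 90 + 73 = 163; x' = 195 − 0.6·90 = 141.
Government outlay = subsidy × quantity = 73 × 141 = 10293.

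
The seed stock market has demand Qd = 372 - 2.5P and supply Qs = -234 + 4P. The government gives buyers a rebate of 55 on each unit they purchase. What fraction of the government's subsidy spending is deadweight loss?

Pre-subsidy: 372 - 2.5P = -234 + 4P gives P* = 1212/13, Q* = 1806/13.
With the rebate, buyers effectively pay Pb = Ps − 55, where Ps is the price sellers receive.
Demand in terms of Ps becomes Qd = 372 − 2.5(Ps − 55) = 509.5 - 2.5Ps. Setting this equal to supply: 509.5 - 2.5Ps = -234 + 4Ps, so Ps = 1487/13.
Buyers pay Pb = 1487/13 − 55 = 772/13; Q' = -234 + 4·(1487/13) = 2906/13.
ΔCS = ½(1806/13 + 2906/13)(1212/13 − 772/13) = 1036640/169; ΔPS = ½(1806/13 + 2906/13)(1487/13 − 1212/13) = 647900/169.
Government spending = 55 × 2906/13 = 159830/13.
DWL = ½ × 55 × (2906/13 − 1806/13) = 30250/13; fraction = (30250/13) / (159830/13) = 275/1453.

DWL / government spending = 275/1453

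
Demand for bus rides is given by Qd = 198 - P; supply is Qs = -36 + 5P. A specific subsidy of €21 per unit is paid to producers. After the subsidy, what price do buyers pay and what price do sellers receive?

Buyers pay €21.5; sellers receive €42.5

Pre-subsidy: 198 - P = -36 + 5P gives P* = 39, Q* = 159.
With the subsidy, sellers receive Ps = Pb + 21 for each unit, where Pb is the price buyers pay.
Supply in terms of Pb becomes Qs = -36 + 5(Pb + 21) = 69 + 5Pb. Setting this equal to demand: 198 - Pb = 69 + 5Pb, so Pb = 21.5.
Sellers receive Ps = 21.5 + 21 = 42.5; Q' = 198 − 1·21.5 = 176.5.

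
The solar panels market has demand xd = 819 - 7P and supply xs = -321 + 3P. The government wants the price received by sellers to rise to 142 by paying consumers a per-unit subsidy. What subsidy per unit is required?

Required subsidy s = 40 per unit

At a seller price of 142, quantity supplied is -321 + 3·142 = 105.
Buyers absorb 105 only when they pay Pb with 819 − 7·Pb = 105, i.e. Pb = 102.
s = Ps − Pb = 142 − 102 = 40.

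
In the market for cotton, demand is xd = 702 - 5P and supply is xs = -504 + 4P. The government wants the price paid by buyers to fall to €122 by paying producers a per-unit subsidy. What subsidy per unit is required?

At a buyer price of 122, quantity demanded is 702 − 5·122 = 92.
Sellers supply 92 only when they receive Ps with -504 + 4·Ps = 92, i.e. Ps = 149.
s = Ps − Pb = 149 − 122 = 27.

Required subsidy s = €27 per unit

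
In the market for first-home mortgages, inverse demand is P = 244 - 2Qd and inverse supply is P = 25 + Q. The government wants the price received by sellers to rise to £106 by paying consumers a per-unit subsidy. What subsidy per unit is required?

At a seller price of 106, quantity supplied is -25 + 1·106 = 81.
Buyers absorb 81 only when they pay Pb = 244 − 2·81 = 82.
s = Ps − Pb = 106 − 82 = 24.

Required subsidy s = £24 per unit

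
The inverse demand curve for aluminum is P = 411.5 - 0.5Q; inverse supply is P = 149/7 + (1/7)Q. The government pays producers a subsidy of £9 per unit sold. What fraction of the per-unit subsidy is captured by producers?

Pre-subsidy: 411.5 - 0.5Q = 149/7 + (1/7)Q gives Q* = 607 and P* = 108.
With the subsidy, sellers receive Ps = Pb + 9 for each unit, where Pb is the price buyers pay.
On the curves, Pb = 411.5 - 0.5Q and Ps = 149/7 + (1/7)Q; the wedge Ps − Pb = 9 gives 149/7 + (1/7)Q − (411.5 - 0.5Q) = 9, so Q' = 621.
Then Pb = 411.5 − 0.5·621 = 101 and Ps = 149/7 + (1/7)·621 = 110.
Buyers' price falls by P* − Pb = 108 − 101 = 7; sellers' price rises by Ps − P* = 110 − 108 = 2.
So producers capture 2/9 = 2/9 of each unit of subsidy.

Producer share = 2/9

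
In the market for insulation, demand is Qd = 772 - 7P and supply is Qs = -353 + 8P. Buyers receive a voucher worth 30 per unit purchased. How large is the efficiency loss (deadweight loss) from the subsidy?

Deadweight loss = 1680

Pre-subsidy: 772 - 7P = -353 + 8P gives P* = 75, Q* = 247.
With the rebate, buyers effectively pay Pb = Ps − 30, where Ps is the price sellers receive.
Demand in terms of Ps becomes Qd = 772 − 7(Ps − 30) = 982 - 7Ps. Setting this equal to supply: 982 - 7Ps = -353 + 8Ps, so Ps = 89.
Buyers pay Pb = 89 − 30 = 59; Q' = -353 + 8·89 = 359.
The subsidy expands output by 359 − 247 = 112 past the efficient level; on those units the gap between marginal cost and willingness to pay runs from 0 up to 30.
DWL = ½ × 30 × 112 = 1680.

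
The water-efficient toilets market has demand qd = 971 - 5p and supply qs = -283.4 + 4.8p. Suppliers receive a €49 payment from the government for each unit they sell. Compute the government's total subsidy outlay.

Pre-subsidy: 971 - 5p = -283.4 + 4.8p gives p* = 128, q* = 331.
With the subsidy, sellers receive ps = pb + 49 for each unit, where pb is the price buyers pay.
Supply in terms of pb becomes qs = -283.4 + 4.8(pb + 49) = -48.2 + 4.8pb. Setting this equal to demand: 971 - 5pb = -48.2 + 4.8pb, so pb = 104.
Sellers receive ps = 104 + 49 = 153; q' = 971 − 5·104 = 451.
Government outlay = subsidy × quantity = 49 × 451 = 22099.

Government cost = €22099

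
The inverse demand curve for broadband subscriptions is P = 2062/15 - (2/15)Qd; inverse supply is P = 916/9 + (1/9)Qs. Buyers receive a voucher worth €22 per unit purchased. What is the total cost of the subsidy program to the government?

Pre-subsidy: 2062/15 - (2/15)Q = 916/9 + (1/9)Q gives Q* = 146 and P* = 118.
With the rebate, buyers effectively pay Pb = Ps − 22, where Ps is the price sellers receive.
On the curves, Pb = 2062/15 - (2/15)Q and Ps = 916/9 + (1/9)Q; the wedge Ps − Pb = 22 gives 916/9 + (1/9)Q − (2062/15 - (2/15)Q) = 22, so Q' = 236.
Then Pb = 2062/15 − (2/15)·236 = 106 and Ps = 916/9 + (1/9)·236 = 128.
Government outlay = subsidy × quantity = 22 × 236 = 5192.

Government cost = €5192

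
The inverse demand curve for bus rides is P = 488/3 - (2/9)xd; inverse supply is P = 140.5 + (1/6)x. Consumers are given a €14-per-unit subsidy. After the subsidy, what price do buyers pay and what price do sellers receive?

Buyers pay €142; sellers receive €156

Pre-subsidy: 488/3 - (2/9)x = 140.5 + (1/6)x gives x* = 57 and P* = 150.
With the rebate, buyers effectively pay Pb = Ps − 14, where Ps is the price sellers receive.
On the curves, Pb = 488/3 - (2/9)x and Ps = 140.5 + (1/6)x; the wedge Ps − Pb = 14 gives 140.5 + (1/6)x − (488/3 - (2/9)x) = 14, so x' = 93.
Then Pb = 488/3 − (2/9)·93 = 142 and Ps = 140.5 + (1/6)·93 = 156.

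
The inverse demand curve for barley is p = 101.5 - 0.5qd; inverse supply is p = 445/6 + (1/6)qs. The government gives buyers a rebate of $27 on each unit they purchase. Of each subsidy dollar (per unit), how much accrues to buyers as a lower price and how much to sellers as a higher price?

Pre-subsidy: 101.5 - 0.5q = 445/6 + (1/6)q gives q* = 41 and p* = 81.
With the rebate, buyers effectively pay pb = ps − 27, where ps is the price sellers receive.
On the curves, pb = 101.5 - 0.5q and ps = 445/6 + (1/6)q; the wedge ps − pb = 27 gives 445/6 + (1/6)q − (101.5 - 0.5q) = 27, so q' = 81.5.
Then pb = 101.5 − 0.5·81.5 = 60.75 and ps = 445/6 + (1/6)·81.5 = 87.75.
Buyers' price falls by p* − pb = 81 − 60.75 = 20.25; sellers' price rises by ps − p* = 87.75 − 81 = 6.75.

Buyers gain $20.25 per unit; sellers gain $6.75 per unit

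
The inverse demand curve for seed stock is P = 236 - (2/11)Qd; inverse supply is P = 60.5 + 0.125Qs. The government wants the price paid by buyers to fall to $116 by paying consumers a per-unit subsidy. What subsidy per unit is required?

Required subsidy s = $27 per unit

At a buyer price of 116, quantity demanded is 1298 − 5.5·116 = 660.
Sellers supply 660 only when they receive Ps = 60.5 + 0.125·660 = 143.
s = Ps − Pb = 143 − 116 = 27.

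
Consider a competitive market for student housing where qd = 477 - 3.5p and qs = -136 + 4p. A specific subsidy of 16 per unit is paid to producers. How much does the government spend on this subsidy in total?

Pre-subsidy: 477 - 3.5p = -136 + 4p gives p* = 1226/15, q* = 2864/15.
With the subsidy, sellers receive ps = pb + 16 for each unit, where pb is the price buyers pay.
Supply in terms of pb becomes qs = -136 + 4(pb + 16) = -72 + 4pb. Setting this equal to demand: 477 - 3.5pb = -72 + 4pb, so pb = 73.2.
Sellers receive ps = 73.2 + 16 = 89.2; q' = 477 − 3.5·73.2 = 220.8.
Government outlay = subsidy × quantity = 16 × 220.8 = 3532.8.

Government cost = 3532.8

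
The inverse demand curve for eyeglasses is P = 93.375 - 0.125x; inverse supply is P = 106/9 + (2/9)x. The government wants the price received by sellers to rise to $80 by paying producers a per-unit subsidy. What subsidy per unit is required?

Required subsidy s = $25 per unit

At a seller price of 80, quantity supplied is -53 + 4.5·80 = 307.
Buyers absorb 307 only when they pay Pb = 93.375 − 0.125·307 = 55.
s = Ps − Pb = 80 − 55 = 25.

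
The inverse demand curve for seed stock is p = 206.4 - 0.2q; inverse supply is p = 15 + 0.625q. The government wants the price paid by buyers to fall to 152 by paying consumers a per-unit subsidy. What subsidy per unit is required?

Required subsidy s = 33 per unit

At a buyer price of 152, quantity demanded is 1032 − 5·152 = 272.
Sellers supply 272 only when they receive ps = 15 + 0.625·272 = 185.
s = ps − pb = 185 − 152 = 33.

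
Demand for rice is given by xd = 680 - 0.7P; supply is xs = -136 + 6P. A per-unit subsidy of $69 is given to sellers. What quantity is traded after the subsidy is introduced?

x' = 638

Pre-subsidy: 680 - 0.7P = -136 + 6P gives P* = 8160/67, x* = 39848/67.
With the subsidy, sellers receive Ps = Pb + 69 for each unit, where Pb is the price buyers pay.
Supply in terms of Pb becomes xs = -136 + 6(Pb + 69) = 278 + 6Pb. Setting this equal to demand: 680 - 0.7Pb = 278 + 6Pb, so Pb = 60.
Sellers receive Ps = 60 + 69 = 129; x' = 680 − 0.7·60 = 638.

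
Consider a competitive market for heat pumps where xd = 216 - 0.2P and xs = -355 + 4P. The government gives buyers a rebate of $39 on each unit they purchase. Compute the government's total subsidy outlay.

Government cost = 53573/7

Pre-subsidy: 216 - 0.2P = -355 + 4P gives P* = 2855/21, x* = 3965/21.
With the rebate, buyers effectively pay Pb = Ps − 39, where Ps is the price sellers receive.
Demand in terms of Ps becomes xd = 216 − 0.2(Ps − 39) = 223.8 - 0.2Ps. Setting this equal to supply: 223.8 - 0.2Ps = -355 + 4Ps, so Ps = 2894/21.
Buyers pay Pb = 2894/21 − 39 = 2075/21; x' = -355 + 4·(2894/21) = 4121/21.
Government outlay = subsidy × quantity = 39 × 4121/21 = 53573/7.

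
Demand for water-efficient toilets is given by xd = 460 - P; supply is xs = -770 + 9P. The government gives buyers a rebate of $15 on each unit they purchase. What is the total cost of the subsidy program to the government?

Pre-subsidy: 460 - P = -770 + 9P gives P* = 123, x* = 337.
With the rebate, buyers effectively pay Pb = Ps − 15, where Ps is the price sellers receive.
Demand in terms of Ps becomes xd = 460 − 1(Ps − 15) = 475 - Ps. Setting this equal to supply: 475 - Ps = -770 + 9Ps, so Ps = 124.5.
Buyers pay Pb = 124.5 − 15 = 109.5; x' = -770 + 9·124.5 = 350.5.
Government outlay = subsidy × quantity = 15 × 350.5 = 5257.5.

Government cost = $5257.5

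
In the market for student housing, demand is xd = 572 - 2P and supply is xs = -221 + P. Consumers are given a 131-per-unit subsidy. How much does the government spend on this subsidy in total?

Pre-subsidy: 572 - 2P = -221 + P gives P* = 793/3, x* = 130/3.
With the rebate, buyers effectively pay Pb = Ps − 131, where Ps is the price sellers receive.
Demand in terms of Ps becomes xd = 572 − 2(Ps − 131) = 834 - 2Ps. Setting this equal to supply: 834 - 2Ps = -221 + Ps, so Ps = 1055/3.
Buyers pay Pb = 1055/3 − 131 = 662/3; x' = -221 + 1·(1055/3) = 392/3.
Government outlay = subsidy × quantity = 131 × 392/3 = 51352/3.

Government cost = 51352/3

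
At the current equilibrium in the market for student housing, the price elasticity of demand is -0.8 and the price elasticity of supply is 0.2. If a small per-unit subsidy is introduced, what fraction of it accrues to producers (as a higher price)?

Producer share = 0.8

For a small subsidy around the equilibrium, the benefit split depends on the relative slopes, which at a point are proportional to the elasticities.
Buyer share = εs/(εs + |εd|) = 0.2/(0.2 + 0.8) = 0.2; seller share = |εd|/(εs + |εd|) = 0.8.
So producers capture 0.8 of the subsidy.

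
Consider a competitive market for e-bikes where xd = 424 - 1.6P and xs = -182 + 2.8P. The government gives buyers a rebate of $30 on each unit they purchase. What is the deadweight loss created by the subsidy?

Pre-subsidy: 424 - 1.6P = -182 + 2.8P gives P* = 1515/11, x* = 2240/11.
With the rebate, buyers effectively pay Pb = Ps − 30, where Ps is the price sellers receive.
Demand in terms of Ps becomes xd = 424 − 1.6(Ps − 30) = 472 - 1.6Ps. Setting this equal to supply: 472 - 1.6Ps = -182 + 2.8Ps, so Ps = 1635/11.
Buyers pay Pb = 1635/11 − 30 = 1305/11; x' = -182 + 2.8·(1635/11) = 2576/11.
The subsidy expands output by 2576/11 − 2240/11 = 336/11 past the efficient level; on those units the gap between marginal cost and willingness to pay runs from 0 up to 30.
DWL = ½ × 30 × 336/11 = 5040/11.

Deadweight loss = 5040/11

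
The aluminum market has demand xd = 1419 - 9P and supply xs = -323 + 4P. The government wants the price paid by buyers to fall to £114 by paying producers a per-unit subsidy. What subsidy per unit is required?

Required subsidy s = £65 per unit

At a buyer price of 114, quantity demanded is 1419 − 9·114 = 393.
Sellers supply 393 only when they receive Ps with -323 + 4·Ps = 393, i.e. Ps = 179.
s = Ps − Pb = 179 − 114 = 65.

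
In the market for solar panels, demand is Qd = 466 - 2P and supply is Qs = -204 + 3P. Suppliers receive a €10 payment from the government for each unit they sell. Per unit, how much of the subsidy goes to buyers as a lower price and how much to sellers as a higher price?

Buyers gain €6 per unit; sellers gain €4 per unit

Pre-subsidy: 466 - 2P = -204 + 3P gives P* = 134, Q* = 198.
With the subsidy, sellers receive Ps = Pb + 10 for each unit, where Pb is the price buyers pay.
Supply in terms of Pb becomes Qs = -204 + 3(Pb + 10) = -174 + 3Pb. Setting this equal to demand: 466 - 2Pb = -174 + 3Pb, so Pb = 128.
Sellers receive Ps = 128 + 10 = 138; Q' = 466 − 2·128 = 210.
Buyers' price falls by P* − Pb = 134 − 128 = 6; sellers' price rises by Ps − P* = 138 − 134 = 4.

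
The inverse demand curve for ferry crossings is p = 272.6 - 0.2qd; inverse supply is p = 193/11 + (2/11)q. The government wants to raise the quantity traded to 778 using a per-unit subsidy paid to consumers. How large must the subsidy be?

Required subsidy s = 42 per unit

At q = 778, from the demand curve buyers pay pb = 272.6 − 0.2·778 = 117; from the supply curve sellers need ps = 193/11 + (2/11)·778 = 159.
The subsidy must fill the gap: s = ps − pb = 159 − 117 = 42.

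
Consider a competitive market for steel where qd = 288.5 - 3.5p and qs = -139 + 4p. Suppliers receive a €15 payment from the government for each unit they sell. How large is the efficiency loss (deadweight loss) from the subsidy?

Deadweight loss = €210

Pre-subsidy: 288.5 - 3.5p = -139 + 4p gives p* = 57, q* = 89.
With the subsidy, sellers receive ps = pb + 15 for each unit, where pb is the price buyers pay.
Supply in terms of pb becomes qs = -139 + 4(pb + 15) = -79 + 4pb. Setting this equal to demand: 288.5 - 3.5pb = -79 + 4pb, so pb = 49.
Sellers receive ps = 49 + 15 = 64; q' = 288.5 − 3.5·49 = 117.
The subsidy expands output by 117 − 89 = 28 past the efficient level; on those units the gap between marginal cost and willingness to pay runs from 0 up to 15.
DWL = ½ × 15 × 28 = 210.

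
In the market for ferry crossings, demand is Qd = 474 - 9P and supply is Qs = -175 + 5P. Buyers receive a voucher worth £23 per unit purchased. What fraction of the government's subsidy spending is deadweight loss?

Pre-subsidy: 474 - 9P = -175 + 5P gives P* = 649/14, Q* = 795/14.
With the rebate, buyers effectively pay Pb = Ps − 23, where Ps is the price sellers receive.
Demand in terms of Ps becomes Qd = 474 − 9(Ps − 23) = 681 - 9Ps. Setting this equal to supply: 681 - 9Ps = -175 + 5Ps, so Ps = 428/7.
Buyers pay Pb = 428/7 − 23 = 267/7; Q' = -175 + 5·(428/7) = 915/7.
ΔCS = ½(795/14 + 915/7)(649/14 − 267/7) = 43125/56; ΔPS = ½(795/14 + 915/7)(428/7 − 649/14) = 77625/56.
Government spending = 23 × 915/7 = 21045/7.
DWL = ½ × 23 × (915/7 − 795/14) = 23805/28; fraction = (23805/28) / (21045/7) = 69/244.

DWL / government spending = 69/244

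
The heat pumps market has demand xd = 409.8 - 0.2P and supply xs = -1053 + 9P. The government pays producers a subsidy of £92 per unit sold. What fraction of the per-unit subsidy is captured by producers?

Pre-subsidy: 409.8 - 0.2P = -1053 + 9P gives P* = 159, x* = 378.
With the subsidy, sellers receive Ps = Pb + 92 for each unit, where Pb is the price buyers pay.
Supply in terms of Pb becomes xs = -1053 + 9(Pb + 92) = -225 + 9Pb. Setting this equal to demand: 409.8 - 0.2Pb = -225 + 9Pb, so Pb = 69.
Sellers receive Ps = 69 + 92 = 161; x' = 409.8 − 0.2·69 = 396.
Buyers' price falls by P* − Pb = 159 − 69 = 90; sellers' price rises by Ps − P* = 161 − 159 = 2.
So producers capture 2/92 = 1/46 of each unit of subsidy.

Producer share = 1/46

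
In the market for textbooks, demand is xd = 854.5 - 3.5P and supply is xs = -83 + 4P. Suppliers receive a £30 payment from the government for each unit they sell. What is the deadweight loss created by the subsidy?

Deadweight loss = £840

Pre-subsidy: 854.5 - 3.5P = -83 + 4P gives P* = 125, x* = 417.
With the subsidy, sellers receive Ps = Pb + 30 for each unit, where Pb is the price buyers pay.
Supply in terms of Pb becomes xs = -83 + 4(Pb + 30) = 37 + 4Pb. Setting this equal to demand: 854.5 - 3.5Pb = 37 + 4Pb, so Pb = 109.
Sellers receive Ps = 109 + 30 = 139; x' = 854.5 − 3.5·109 = 473.
The subsidy expands output by 473 − 417 = 56 past the efficient level; on those units the gap between marginal cost and willingness to pay runs from 0 up to 30.
DWL = ½ × 30 × 56 = 840.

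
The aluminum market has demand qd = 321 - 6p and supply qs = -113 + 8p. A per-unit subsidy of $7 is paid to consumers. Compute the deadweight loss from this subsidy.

Deadweight loss = $84

Pre-subsidy: 321 - 6p = -113 + 8p gives p* = 31, q* = 135.
With the rebate, buyers effectively pay pb = ps − 7, where ps is the price sellers receive.
Demand in terms of ps becomes qd = 321 − 6(ps − 7) = 363 - 6ps. Setting this equal to supply: 363 - 6ps = -113 + 8ps, so ps = 34.
Buyers pay pb = 34 − 7 = 27; q' = -113 + 8·34 = 159.
The subsidy expands output by 159 − 135 = 24 past the efficient level; on those units the gap between marginal cost and willingness to pay runs from 0 up to 7.
DWL = ½ × 7 × 24 = 84.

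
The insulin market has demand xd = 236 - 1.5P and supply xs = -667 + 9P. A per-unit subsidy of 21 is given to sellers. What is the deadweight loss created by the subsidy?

Deadweight loss = 283.5

Pre-subsidy: 236 - 1.5P = -667 + 9P gives P* = 86, x* = 107.
With the subsidy, sellers receive Ps = Pb + 21 for each unit, where Pb is the price buyers pay.
Supply in terms of Pb becomes xs = -667 + 9(Pb + 21) = -478 + 9Pb. Setting this equal to demand: 236 - 1.5Pb = -478 + 9Pb, so Pb = 68.
Sellers receive Ps = 68 + 21 = 89; x' = 236 − 1.5·68 = 134.
The subsidy expands output by 134 − 107 = 27 past the efficient level; on those units the gap between marginal cost and willingness to pay runs from 0 up to 21.
DWL = ½ × 21 × 27 = 283.5.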